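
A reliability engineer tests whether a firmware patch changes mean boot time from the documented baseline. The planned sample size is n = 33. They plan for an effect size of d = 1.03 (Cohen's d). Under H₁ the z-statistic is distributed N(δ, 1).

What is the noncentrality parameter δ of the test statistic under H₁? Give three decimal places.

The noncentrality parameter scales effect size by the design's sample-size factor: δ = d·√n = 1.03 × √33 = 5.9169

δ ≈ 5.917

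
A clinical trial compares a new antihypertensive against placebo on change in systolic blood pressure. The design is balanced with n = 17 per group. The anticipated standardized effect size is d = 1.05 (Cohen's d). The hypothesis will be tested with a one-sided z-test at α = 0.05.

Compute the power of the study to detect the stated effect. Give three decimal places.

Power ≈ 0.922

Noncentrality parameter: δ = d·√(n/2) = 1.05 × √(17/2) = 3.0612
Critical value for a one-sided test at α = 0.05: z_α = 1.645.
Power = Φ(δ − 1.645) = Φ(1.416) = 0.9217.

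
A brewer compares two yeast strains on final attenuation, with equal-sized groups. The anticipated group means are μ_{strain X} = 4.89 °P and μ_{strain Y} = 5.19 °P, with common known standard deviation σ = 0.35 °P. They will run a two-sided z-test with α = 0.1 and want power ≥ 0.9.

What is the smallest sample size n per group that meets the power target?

n = 24 per group

Standardized effect: d = |μ_{strain X} − μ_{strain Y}| / σ = |4.89 − 5.19| / 0.35 = 0.8571
For power 0.9 need Φ(δ − z_{0.05}) = 0.9, so δ = z_{0.05} + z_{0.10} = 1.645 + 1.282 = 2.926.
(For δ > 0 the lower-tail rejection region contributes negligibly to power, so the one-term inversion is standard.)
δ = d·√(n/2) ⇒ n = 2(δ/d)² = 2 × (2.926 / 0.8571)² = 23.31.
Round up to the next whole unit.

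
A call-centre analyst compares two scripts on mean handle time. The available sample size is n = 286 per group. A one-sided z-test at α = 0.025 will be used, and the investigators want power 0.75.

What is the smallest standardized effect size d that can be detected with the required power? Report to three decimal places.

d ≈ 0.220

Need Φ(δ − 1.960) = 0.75, so δ = 1.960 + 0.674 = 2.634.
δ = d·√(n/2) ⇒ d = δ/√(n/2) = 2.634/√(286/2) = 0.2203.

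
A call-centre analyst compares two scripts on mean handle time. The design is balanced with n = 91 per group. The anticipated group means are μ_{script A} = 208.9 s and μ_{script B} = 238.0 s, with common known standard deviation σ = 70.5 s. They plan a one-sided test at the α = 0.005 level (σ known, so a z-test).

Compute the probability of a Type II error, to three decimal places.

Standardized effect: d = |μ_{script A} − μ_{script B}| / σ = |208.9 − 238.0| / 70.5 = 0.4128
Noncentrality parameter: δ = d·√(n/2) = 0.4128 × √(91/2) = 2.7843
One-sided α = 0.005 → critical value z_{0.005} = 2.576.
Power = Φ(δ − 2.576) = Φ(0.208) = 0.5826.
Type II error: β = 1 − power = 1 − 0.5826 = 0.4174.

β ≈ 0.417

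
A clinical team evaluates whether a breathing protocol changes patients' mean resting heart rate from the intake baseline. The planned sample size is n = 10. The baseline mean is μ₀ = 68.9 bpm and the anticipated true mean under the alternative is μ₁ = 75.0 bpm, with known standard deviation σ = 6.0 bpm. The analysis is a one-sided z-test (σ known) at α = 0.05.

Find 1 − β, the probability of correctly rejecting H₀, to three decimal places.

Power ≈ 0.942

Standardized effect: d = |μ₁ − μ₀| / σ = |75.0 − 68.9| / 6.0 = 1.0167
Noncentrality parameter: δ = d·√n = 1.0167 × √10 = 3.2150
Critical value for a one-sided test at α = 0.05: z_α = 1.645.
Power = P(Z > 1.645 − δ) = Φ(1.570) = 0.9418.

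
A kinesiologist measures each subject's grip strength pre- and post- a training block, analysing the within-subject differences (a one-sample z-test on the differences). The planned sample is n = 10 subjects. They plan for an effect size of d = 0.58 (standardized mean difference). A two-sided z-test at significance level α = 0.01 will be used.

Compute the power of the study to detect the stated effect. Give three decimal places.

Noncentrality parameter: δ = d·√n = 0.58 × √10 = 1.8341
Two-sided α = 0.01 → critical value z_{0.005} = 2.576.
Power = Φ(δ − 2.576) + Φ(−δ − 2.576) = Φ(-0.742) + Φ(-4.410) = 0.2291 + 0.0000 = 0.2291.

Power ≈ 0.229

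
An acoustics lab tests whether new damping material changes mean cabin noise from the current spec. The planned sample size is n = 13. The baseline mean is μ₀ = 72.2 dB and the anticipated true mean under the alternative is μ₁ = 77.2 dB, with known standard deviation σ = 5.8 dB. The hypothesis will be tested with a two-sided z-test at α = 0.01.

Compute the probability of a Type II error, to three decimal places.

Standardized effect: d = |μ₁ − μ₀| / σ = |77.2 − 72.2| / 5.8 = 0.8621
Noncentrality parameter: δ = d·√n = 0.8621 × √13 = 3.1082
Two-sided α = 0.01 → critical value z_{0.005} = 2.576.
Power = Φ(δ − 2.576) + Φ(−δ − 2.576) = Φ(0.532) + Φ(-5.684) = 0.7028 + 0.0000 = 0.7028.
Type II error: β = 1 − power = 1 − 0.7028 = 0.2972.

β ≈ 0.297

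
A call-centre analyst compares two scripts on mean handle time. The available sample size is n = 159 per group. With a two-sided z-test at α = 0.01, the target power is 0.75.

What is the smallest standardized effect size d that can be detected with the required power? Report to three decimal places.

Need Φ(δ − 2.576) = 0.75, so δ = 2.576 + 0.674 = 3.250.
(The second rejection-region term Φ(−δ − z_{α/2}) is negligible and dropped.)
δ = d·√(n/2) ⇒ d = δ/√(n/2) = 3.250/√(159/2) = 0.3645.

d ≈ 0.365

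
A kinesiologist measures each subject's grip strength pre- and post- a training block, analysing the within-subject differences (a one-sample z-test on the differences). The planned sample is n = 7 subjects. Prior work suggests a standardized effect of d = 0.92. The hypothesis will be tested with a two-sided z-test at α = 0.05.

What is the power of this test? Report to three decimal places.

Noncentrality parameter: δ = d·√n = 0.92 × √7 = 2.4341
Two-sided α = 0.05 → critical value z_{0.025} = 1.960.
Power = Φ(δ − 1.960) + Φ(−δ − 1.960) = Φ(0.474) + Φ(-4.394) = 0.6823 + 0.0000 = 0.6823.

Power ≈ 0.682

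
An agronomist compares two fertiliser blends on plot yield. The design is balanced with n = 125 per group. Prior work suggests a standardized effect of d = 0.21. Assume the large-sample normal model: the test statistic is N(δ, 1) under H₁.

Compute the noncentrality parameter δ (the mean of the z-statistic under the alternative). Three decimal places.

The noncentrality parameter scales effect size by the design's sample-size factor: δ = d·√(n/2) = 0.21 × √(125/2) = 1.6602

δ ≈ 1.660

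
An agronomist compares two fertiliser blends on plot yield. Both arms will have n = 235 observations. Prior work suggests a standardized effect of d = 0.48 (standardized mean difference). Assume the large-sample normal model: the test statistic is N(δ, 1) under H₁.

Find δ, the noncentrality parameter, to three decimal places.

δ ≈ 5.203

The noncentrality parameter scales effect size by the design's sample-size factor: δ = d·√(n/2) = 0.48 × √(235/2) = 5.2031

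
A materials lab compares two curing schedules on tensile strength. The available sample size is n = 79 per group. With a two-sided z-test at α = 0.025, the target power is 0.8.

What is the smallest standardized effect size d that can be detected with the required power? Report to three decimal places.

Need Φ(δ − 2.241) = 0.8, so δ = 2.241 + 0.842 = 3.083.
(The second rejection-region term Φ(−δ − z_{α/2}) is negligible and dropped.)
δ = d·√(n/2) ⇒ d = δ/√(n/2) = 3.083/√(79/2) = 0.4905.

d ≈ 0.491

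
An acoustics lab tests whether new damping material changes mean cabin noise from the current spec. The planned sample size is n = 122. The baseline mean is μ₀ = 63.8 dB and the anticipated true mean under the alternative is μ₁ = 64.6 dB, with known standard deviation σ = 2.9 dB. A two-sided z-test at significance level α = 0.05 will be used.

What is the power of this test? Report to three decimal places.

Standardized effect: d = |μ₁ − μ₀| / σ = |64.6 − 63.8| / 2.9 = 0.2759
Noncentrality parameter: λ = d·√n = 0.2759 × √122 = 3.0470
Two-sided α = 0.05 → critical value z_{0.025} = 1.960.
Power = Φ(λ − 1.960) + Φ(−λ − 1.960) = Φ(1.087) + Φ(-5.007) = 0.8615 + 0.0000 = 0.8615.

Power ≈ 0.861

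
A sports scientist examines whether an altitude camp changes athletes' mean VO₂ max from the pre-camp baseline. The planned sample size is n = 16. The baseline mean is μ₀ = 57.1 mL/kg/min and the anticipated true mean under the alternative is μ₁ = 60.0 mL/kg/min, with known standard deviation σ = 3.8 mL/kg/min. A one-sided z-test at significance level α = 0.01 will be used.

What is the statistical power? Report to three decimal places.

Standardized effect: d = |μ₁ − μ₀| / σ = |60.0 − 57.1| / 3.8 = 0.7632
Noncentrality parameter: δ = d·√n = 0.7632 × √16 = 3.0526
Critical value for a one-sided test at α = 0.01: z_α = 2.326.
Power = P(Z > 2.326 − δ) = Φ(0.726) = 0.7662.

Power ≈ 0.766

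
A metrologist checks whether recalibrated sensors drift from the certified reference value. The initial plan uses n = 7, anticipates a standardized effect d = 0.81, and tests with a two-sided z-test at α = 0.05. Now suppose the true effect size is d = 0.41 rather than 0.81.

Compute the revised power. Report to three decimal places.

With d = 0.41: δ = d·√n = 0.41 × √7 = 1.0848. Critical value z_{0.025} = 1.960.
Revised power = Φ(δ − 1.960) + Φ(−δ − 1.960) = Φ(-0.875) + Φ(-3.045) = 0.1907 + 0.0012 = 0.1919.

Power ≈ 0.192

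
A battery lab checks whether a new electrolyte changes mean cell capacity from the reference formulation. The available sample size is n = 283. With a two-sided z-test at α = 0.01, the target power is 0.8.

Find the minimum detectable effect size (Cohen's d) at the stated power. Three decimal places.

Required noncentrality: δ = z_{0.005} + z_{0.20} = 2.576 + 0.842 = 3.417.
(The second rejection-region term Φ(−δ − z_{α/2}) is negligible and dropped.)
δ = d·√n ⇒ d = δ/√n = 3.417/√283 = 0.2031.

d ≈ 0.203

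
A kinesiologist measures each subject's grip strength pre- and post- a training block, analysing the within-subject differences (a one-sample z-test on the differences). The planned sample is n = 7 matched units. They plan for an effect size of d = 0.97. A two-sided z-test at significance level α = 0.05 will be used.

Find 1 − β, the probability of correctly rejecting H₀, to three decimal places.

Power ≈ 0.728

Noncentrality parameter: δ = d·√n = 0.97 × √7 = 2.5664
Critical value for a two-sided test at α = 0.05: z_{α/2} = 1.960.
Power = Φ(δ − 1.960) + Φ(−δ − 1.960) = Φ(0.606) + Φ(-4.526) = 0.7279 + 0.0000 = 0.7279.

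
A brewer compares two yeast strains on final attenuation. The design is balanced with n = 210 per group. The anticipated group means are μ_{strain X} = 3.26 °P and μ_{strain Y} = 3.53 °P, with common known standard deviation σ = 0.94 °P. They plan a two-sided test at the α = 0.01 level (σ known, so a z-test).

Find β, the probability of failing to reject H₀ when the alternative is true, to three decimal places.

Standardized effect: d = |μ_{strain X} − μ_{strain Y}| / σ = |3.26 − 3.53| / 0.94 = 0.2872
Noncentrality parameter: δ = d·√(n/2) = 0.2872 × √(210/2) = 2.9433
Critical value for a two-sided test at α = 0.01: z_{α/2} = 2.576.
Power = Φ(δ − 2.576) + Φ(−δ − 2.576) = Φ(0.367) + Φ(-5.519) = 0.6434 + 0.0000 = 0.6434.
Type II error: β = 1 − power = 1 − 0.6434 = 0.3566.

β ≈ 0.357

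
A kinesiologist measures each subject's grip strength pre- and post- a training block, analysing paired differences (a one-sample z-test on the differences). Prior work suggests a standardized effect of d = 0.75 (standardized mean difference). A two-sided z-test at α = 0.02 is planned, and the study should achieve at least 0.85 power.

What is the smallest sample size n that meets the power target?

n = 21

For power 0.85 need Φ(δ − z_{0.01}) = 0.85, so δ = z_{0.01} + z_{0.15} = 2.326 + 1.036 = 3.363.
(For δ > 0 the lower-tail rejection region contributes negligibly to power, so the one-term inversion is standard.)
δ = d·√n ⇒ n = (δ/d)² = (3.363 / 0.75)² = 20.10.
Round up to the next whole unit.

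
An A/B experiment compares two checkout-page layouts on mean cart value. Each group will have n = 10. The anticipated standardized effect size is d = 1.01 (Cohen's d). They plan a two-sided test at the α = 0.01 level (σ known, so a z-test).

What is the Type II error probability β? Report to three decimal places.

Noncentrality parameter: δ = d·√(n/2) = 1.01 × √(10/2) = 2.2584
Two-sided α = 0.01 → critical value z_{0.005} = 2.576.
Power = Φ(δ − 2.576) + Φ(−δ − 2.576) = Φ(-0.317) + Φ(-4.834) = 0.3755 + 0.0000 = 0.3755.
Type II error: β = 1 − power = 1 − 0.3755 = 0.6245.

β ≈ 0.625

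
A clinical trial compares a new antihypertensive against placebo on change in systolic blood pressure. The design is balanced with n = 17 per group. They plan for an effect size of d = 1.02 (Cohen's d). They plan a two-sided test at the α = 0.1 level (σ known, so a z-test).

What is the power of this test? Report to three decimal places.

Noncentrality parameter: δ = d·√(n/2) = 1.02 × √(17/2) = 2.9738
Critical value for a two-sided test at α = 0.1: z_{α/2} = 1.645.
Power = Φ(δ − 1.645) + Φ(−δ − 1.645) = Φ(1.329) + Φ(-4.619) = 0.9081 + 0.0000 = 0.9081.

Power ≈ 0.908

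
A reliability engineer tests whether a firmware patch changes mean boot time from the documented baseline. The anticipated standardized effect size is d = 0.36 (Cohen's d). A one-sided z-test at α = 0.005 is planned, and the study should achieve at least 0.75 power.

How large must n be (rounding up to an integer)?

Set Φ(δ − 2.576) = 0.75; then δ − 2.576 = Φ⁻¹(0.75) = 0.674, giving δ = 3.250.
δ = d·√n ⇒ n = (δ/d)² = (3.250 / 0.36)² = 81.52.
Round up to the next whole unit.

n = 82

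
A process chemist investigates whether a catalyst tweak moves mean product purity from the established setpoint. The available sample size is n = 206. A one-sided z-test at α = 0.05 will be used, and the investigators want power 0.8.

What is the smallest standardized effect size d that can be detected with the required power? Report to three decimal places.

d ≈ 0.173

Required noncentrality: δ = z_{0.05} + z_{0.20} = 1.645 + 0.842 = 2.486.
δ = d·√n ⇒ d = δ/√n = 2.486/√206 = 0.1732.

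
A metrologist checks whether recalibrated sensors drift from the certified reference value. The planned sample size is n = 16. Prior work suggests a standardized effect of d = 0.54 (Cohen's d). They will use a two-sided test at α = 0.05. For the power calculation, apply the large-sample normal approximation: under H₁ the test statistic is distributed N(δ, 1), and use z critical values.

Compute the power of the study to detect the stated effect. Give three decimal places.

Noncentrality parameter: δ = d·√n = 0.54 × √16 = 2.1600
Two-sided α = 0.05 → critical value z_{0.025} = 1.960.
Power = Φ(δ − 1.960) + Φ(−δ − 1.960) = Φ(0.200) + Φ(-4.120) = 0.5793 + 0.0000 = 0.5793.

Power ≈ 0.579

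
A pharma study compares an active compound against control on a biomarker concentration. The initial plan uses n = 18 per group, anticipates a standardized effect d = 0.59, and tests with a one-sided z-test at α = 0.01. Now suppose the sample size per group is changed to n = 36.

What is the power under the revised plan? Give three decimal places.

With n = 36 per group: δ = d·√(n/2) = 0.59 × √(36/2) = 2.5032. Critical value z_{0.01} = 2.326.
Revised power = Φ(δ − 2.326) = Φ(0.177) = 0.5702.

Power ≈ 0.570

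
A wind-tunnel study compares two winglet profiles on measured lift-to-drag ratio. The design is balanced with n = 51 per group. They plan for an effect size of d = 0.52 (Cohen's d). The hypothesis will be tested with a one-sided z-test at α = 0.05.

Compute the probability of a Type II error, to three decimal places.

Noncentrality parameter: δ = d·√(n/2) = 0.52 × √(51/2) = 2.6259
One-sided α = 0.05 → critical value z_{0.05} = 1.645.
Power = P(Z > 1.645 − δ) = Φ(0.981) = 0.8367.
Type II error: β = 1 − power = 1 − 0.8367 = 0.1633.

β ≈ 0.163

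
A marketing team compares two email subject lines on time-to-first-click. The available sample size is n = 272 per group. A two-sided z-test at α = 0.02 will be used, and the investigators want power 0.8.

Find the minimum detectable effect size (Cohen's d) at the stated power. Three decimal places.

Need Φ(δ − 2.326) = 0.8, so δ = 2.326 + 0.842 = 3.168.
(The second rejection-region term Φ(−δ − z_{α/2}) is negligible and dropped.)
δ = d·√(n/2) ⇒ d = δ/√(n/2) = 3.168/√(272/2) = 0.2717.

d ≈ 0.272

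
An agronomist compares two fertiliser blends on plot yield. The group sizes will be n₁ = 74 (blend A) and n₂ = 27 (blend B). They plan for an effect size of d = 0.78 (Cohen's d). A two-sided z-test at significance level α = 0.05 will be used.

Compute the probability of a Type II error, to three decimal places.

β ≈ 0.066

Noncentrality parameter: δ = d / √(1/n₁ + 1/n₂) = 0.78 / √(1/74 + 1/27) = 3.4692
Two-sided α = 0.05 → critical value z_{0.025} = 1.960.
Power = Φ(δ − 1.960) + Φ(−δ − 1.960) = Φ(1.509) + Φ(-5.429) = 0.9344 + 0.0000 = 0.9344.
Type II error: β = 1 − power = 1 − 0.9344 = 0.0656.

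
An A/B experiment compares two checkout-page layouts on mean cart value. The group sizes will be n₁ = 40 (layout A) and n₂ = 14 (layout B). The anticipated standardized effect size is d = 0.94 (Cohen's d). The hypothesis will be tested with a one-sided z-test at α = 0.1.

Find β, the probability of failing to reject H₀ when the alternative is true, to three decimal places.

β ≈ 0.040

Noncentrality parameter: δ = d / √(1/n₁ + 1/n₂) = 0.94 / √(1/40 + 1/14) = 3.0271
One-sided α = 0.1 → critical value z_{0.1} = 1.282.
Power = Φ(δ − 1.282) = Φ(1.746) = 0.9596.
Type II error: β = 1 − power = 1 − 0.9596 = 0.0404.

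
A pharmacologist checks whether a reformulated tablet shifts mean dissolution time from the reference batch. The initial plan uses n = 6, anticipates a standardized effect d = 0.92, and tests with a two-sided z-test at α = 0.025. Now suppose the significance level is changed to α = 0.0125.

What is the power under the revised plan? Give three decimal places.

Power ≈ 0.404

δ = d·√n = 0.92 × √6 = 2.2535 (unchanged). New critical value: z_{0.0063} = 2.498.
Revised power = Φ(δ − 2.498) + Φ(−δ − 2.498) = Φ(-0.244) + Φ(-4.751) = 0.4035 + 0.0000 = 0.4035.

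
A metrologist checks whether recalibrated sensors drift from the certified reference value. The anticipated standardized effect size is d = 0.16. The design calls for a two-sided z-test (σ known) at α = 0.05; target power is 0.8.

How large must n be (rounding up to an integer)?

Set Φ(δ − 1.960) = 0.8; then δ − 1.960 = Φ⁻¹(0.8) = 0.842, giving δ = 2.802.
(Ignoring the negligible lower-tail rejection probability gives the usual closed-form inversion.)
δ = d·√n ⇒ n = (δ/d)² = (2.802 / 0.16)² = 306.60.
Rounding up, n = 307.

n = 307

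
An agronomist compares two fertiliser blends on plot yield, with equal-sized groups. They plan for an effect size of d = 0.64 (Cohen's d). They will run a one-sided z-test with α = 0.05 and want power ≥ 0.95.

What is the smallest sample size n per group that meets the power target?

Set Φ(δ − 1.645) = 0.95; then δ − 1.645 = Φ⁻¹(0.95) = 1.645, giving δ = 3.290.
δ = d·√(n/2) ⇒ n = 2(δ/d)² = 2 × (3.290 / 0.64)² = 52.84.
Round up to the next whole unit.

n = 53 per group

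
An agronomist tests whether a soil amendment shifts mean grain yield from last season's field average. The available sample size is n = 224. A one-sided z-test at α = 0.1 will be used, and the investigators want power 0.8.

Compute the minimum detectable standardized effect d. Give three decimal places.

d ≈ 0.142

Required noncentrality: δ = z_{0.1} + z_{0.20} = 1.282 + 0.842 = 2.123.
δ = d·√n ⇒ d = δ/√n = 2.123/√224 = 0.1419.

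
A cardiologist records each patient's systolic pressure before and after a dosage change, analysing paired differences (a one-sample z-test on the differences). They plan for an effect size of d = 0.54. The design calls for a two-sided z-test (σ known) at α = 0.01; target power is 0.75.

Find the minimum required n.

Set Φ(δ − 2.576) = 0.75; then δ − 2.576 = Φ⁻¹(0.75) = 0.674, giving δ = 3.250.
(The Φ(−δ − z_{α/2}) term is vanishingly small for δ > 0 and is dropped in the standard sample-size formula.)
δ = d·√n ⇒ n = (δ/d)² = (3.250 / 0.54)² = 36.23.
Round up to the next whole unit.

n = 37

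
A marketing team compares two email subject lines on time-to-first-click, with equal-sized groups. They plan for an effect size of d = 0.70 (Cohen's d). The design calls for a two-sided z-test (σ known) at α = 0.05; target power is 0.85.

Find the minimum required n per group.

For power 0.85 need Φ(δ − z_{0.025}) = 0.85, so δ = z_{0.025} + z_{0.15} = 1.960 + 1.036 = 2.996.
(The Φ(−δ − z_{α/2}) term is vanishingly small for δ > 0 and is dropped in the standard sample-size formula.)
δ = d·√(n/2) ⇒ n = 2(δ/d)² = 2 × (2.996 / 0.70)² = 36.65.
Round up to the next whole unit.

n = 37 per group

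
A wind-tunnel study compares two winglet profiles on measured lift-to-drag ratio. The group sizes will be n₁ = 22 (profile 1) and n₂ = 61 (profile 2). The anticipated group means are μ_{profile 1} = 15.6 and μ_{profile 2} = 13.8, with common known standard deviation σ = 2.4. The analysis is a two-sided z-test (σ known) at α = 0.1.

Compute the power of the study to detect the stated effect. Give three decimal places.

Power ≈ 0.915

Standardized effect: d = |μ_{profile 1} − μ_{profile 2}| / σ = |15.6 − 13.8| / 2.4 = 0.7500
Noncentrality parameter: δ = d / √(1/n₁ + 1/n₂) = 0.7500 / √(1/22 + 1/61) = 3.0158
Two-sided α = 0.1 → critical value z_{0.05} = 1.645.
Power = Φ(δ − 1.645) + Φ(−δ − 1.645) = Φ(1.371) + Φ(-4.661) = 0.9148 + 0.0000 = 0.9148.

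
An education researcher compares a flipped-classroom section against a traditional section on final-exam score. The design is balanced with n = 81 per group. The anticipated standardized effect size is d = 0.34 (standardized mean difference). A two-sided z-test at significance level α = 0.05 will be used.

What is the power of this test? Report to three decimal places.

Power ≈ 0.581

Noncentrality parameter: δ = d·√(n/2) = 0.34 × √(81/2) = 2.1637
Two-sided α = 0.05 → critical value z_{0.025} = 1.960.
Power = Φ(δ − 1.960) + Φ(−δ − 1.960) = Φ(0.204) + Φ(-4.124) = 0.5807 + 0.0000 = 0.5808.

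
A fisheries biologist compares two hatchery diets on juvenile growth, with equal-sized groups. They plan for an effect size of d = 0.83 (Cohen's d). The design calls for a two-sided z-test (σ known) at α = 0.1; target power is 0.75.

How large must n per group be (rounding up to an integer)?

Set Φ(δ − 1.645) = 0.75; then δ − 1.645 = Φ⁻¹(0.75) = 0.674, giving δ = 2.319.
(For δ > 0 the lower-tail rejection region contributes negligibly to power, so the one-term inversion is standard.)
δ = d·√(n/2) ⇒ n = 2(δ/d)² = 2 × (2.319 / 0.83)² = 15.62.
Round up to the next whole unit.

n = 16 per group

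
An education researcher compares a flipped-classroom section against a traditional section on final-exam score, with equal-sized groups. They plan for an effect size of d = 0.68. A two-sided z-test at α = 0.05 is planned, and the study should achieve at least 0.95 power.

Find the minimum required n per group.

Set Φ(δ − 1.960) = 0.95; then δ − 1.960 = Φ⁻¹(0.95) = 1.645, giving δ = 3.605.
(The Φ(−δ − z_{α/2}) term is vanishingly small for δ > 0 and is dropped in the standard sample-size formula.)
δ = d·√(n/2) ⇒ n = 2(δ/d)² = 2 × (3.605 / 0.68)² = 56.21.
Round up to the next whole unit.

n = 57 per group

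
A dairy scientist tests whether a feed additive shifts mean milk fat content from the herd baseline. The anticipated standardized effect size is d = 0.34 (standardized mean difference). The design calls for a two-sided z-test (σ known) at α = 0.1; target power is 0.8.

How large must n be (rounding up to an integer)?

For power 0.8 need Φ(δ − z_{0.05}) = 0.8, so δ = z_{0.05} + z_{0.20} = 1.645 + 0.842 = 2.486.
(The Φ(−δ − z_{α/2}) term is vanishingly small for δ > 0 and is dropped in the standard sample-size formula.)
δ = d·√n ⇒ n = (δ/d)² = (2.486 / 0.34)² = 53.48.
Round up to the next whole unit.

n = 54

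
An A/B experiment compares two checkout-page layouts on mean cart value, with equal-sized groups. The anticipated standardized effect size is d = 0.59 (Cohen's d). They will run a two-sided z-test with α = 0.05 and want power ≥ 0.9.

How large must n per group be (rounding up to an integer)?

Set Φ(δ − 1.960) = 0.9; then δ − 1.960 = Φ⁻¹(0.9) = 1.282, giving δ = 3.242.
(For δ > 0 the lower-tail rejection region contributes negligibly to power, so the one-term inversion is standard.)
δ = d·√(n/2) ⇒ n = 2(δ/d)² = 2 × (3.242 / 0.59)² = 60.37.
Rounding up, n = 61 per group.

n = 61 per group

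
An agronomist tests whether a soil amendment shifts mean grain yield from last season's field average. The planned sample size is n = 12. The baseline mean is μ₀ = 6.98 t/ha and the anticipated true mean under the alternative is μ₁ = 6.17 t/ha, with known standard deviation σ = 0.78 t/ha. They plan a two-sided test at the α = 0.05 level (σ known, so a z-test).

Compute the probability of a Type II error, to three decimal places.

Standardized effect: d = |μ₁ − μ₀| / σ = |6.17 − 6.98| / 0.78 = 1.0385
Noncentrality parameter: δ = d·√n = 1.0385 × √12 = 3.5973
Critical value for a two-sided test at α = 0.05: z_{α/2} = 1.960.
Power = Φ(δ − 1.960) + Φ(−δ − 1.960) = Φ(1.637) + Φ(-5.557) = 0.9492 + 0.0000 = 0.9492.
Type II error: β = 1 − power = 1 − 0.9492 = 0.0508.

β ≈ 0.051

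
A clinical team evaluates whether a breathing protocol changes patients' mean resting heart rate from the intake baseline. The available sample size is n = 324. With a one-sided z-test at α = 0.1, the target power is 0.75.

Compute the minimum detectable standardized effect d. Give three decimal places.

d ≈ 0.109

Required noncentrality: δ = z_{0.1} + z_{0.25} = 1.282 + 0.674 = 1.956.
δ = d·√n ⇒ d = δ/√n = 1.956/√324 = 0.1087.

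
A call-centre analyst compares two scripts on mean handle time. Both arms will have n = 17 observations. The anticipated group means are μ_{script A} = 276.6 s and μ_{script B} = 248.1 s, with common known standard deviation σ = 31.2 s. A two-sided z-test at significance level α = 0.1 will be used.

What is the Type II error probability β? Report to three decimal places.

Standardized effect: d = |μ_{script A} − μ_{script B}| / σ = |276.6 − 248.1| / 31.2 = 0.9135
Noncentrality parameter: δ = d·√(n/2) = 0.9135 × √(17/2) = 2.6632
Critical value for a two-sided test at α = 0.1: z_{α/2} = 1.645.
Power = Φ(δ − 1.645) + Φ(−δ − 1.645) = Φ(1.018) + Φ(-4.308) = 0.8457 + 0.0000 = 0.8457.
Type II error: β = 1 − power = 1 − 0.8457 = 0.1543.

β ≈ 0.154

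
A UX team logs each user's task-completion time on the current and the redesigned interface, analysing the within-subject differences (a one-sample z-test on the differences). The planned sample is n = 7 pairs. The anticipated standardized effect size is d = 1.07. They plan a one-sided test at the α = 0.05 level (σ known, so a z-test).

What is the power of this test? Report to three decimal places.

Noncentrality parameter: δ = d·√n = 1.07 × √7 = 2.8310
One-sided α = 0.05 → critical value z_{0.05} = 1.645.
Power = Φ(δ − 1.645) = Φ(1.186) = 0.8822.

Power ≈ 0.882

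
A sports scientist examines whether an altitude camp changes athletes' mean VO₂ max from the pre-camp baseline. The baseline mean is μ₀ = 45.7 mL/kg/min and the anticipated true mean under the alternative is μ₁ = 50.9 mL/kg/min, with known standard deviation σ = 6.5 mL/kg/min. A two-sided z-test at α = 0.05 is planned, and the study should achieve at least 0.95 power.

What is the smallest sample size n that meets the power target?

Standardized effect: d = |μ₁ − μ₀| / σ = |50.9 − 45.7| / 6.5 = 0.8000
For power 0.95 need Φ(δ − z_{0.025}) = 0.95, so δ = z_{0.025} + z_{0.05} = 1.960 + 1.645 = 3.605.
(The Φ(−δ − z_{α/2}) term is vanishingly small for δ > 0 and is dropped in the standard sample-size formula.)
δ = d·√n ⇒ n = (δ/d)² = (3.605 / 0.8000)² = 20.30.
Rounding up, n = 21.

n = 21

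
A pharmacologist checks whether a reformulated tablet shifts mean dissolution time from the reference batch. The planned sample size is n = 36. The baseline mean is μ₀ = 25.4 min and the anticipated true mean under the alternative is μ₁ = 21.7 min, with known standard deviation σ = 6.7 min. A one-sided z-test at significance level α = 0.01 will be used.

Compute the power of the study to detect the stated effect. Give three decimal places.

Standardized effect: d = |μ₁ − μ₀| / σ = |21.7 − 25.4| / 6.7 = 0.5522
Noncentrality parameter: δ = d·√n = 0.5522 × √36 = 3.3134
One-sided α = 0.01 → critical value z_{0.01} = 2.326.
Power = P(Z > 2.326 − δ) = Φ(0.987) = 0.8382.

Power ≈ 0.838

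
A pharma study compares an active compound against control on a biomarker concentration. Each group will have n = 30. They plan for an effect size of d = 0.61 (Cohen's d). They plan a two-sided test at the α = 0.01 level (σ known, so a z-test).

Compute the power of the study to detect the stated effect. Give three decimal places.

Power ≈ 0.416

Noncentrality parameter: δ = d·√(n/2) = 0.61 × √(30/2) = 2.3625
Critical value for a two-sided test at α = 0.01: z_{α/2} = 2.576.
Power = Φ(δ − 2.576) + Φ(−δ − 2.576) = Φ(-0.213) + Φ(-4.938) = 0.4155 + 0.0000 = 0.4155.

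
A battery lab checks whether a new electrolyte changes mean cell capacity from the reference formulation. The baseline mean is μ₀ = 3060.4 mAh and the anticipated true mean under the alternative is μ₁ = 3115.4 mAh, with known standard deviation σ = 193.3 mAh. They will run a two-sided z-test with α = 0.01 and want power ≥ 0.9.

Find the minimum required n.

n = 184

Standardized effect: d = |μ₁ − μ₀| / σ = |3115.4 − 3060.4| / 193.3 = 0.2845
Set Φ(δ − 2.576) = 0.9; then δ − 2.576 = Φ⁻¹(0.9) = 1.282, giving δ = 3.857.
(Ignoring the negligible lower-tail rejection probability gives the usual closed-form inversion.)
δ = d·√n ⇒ n = (δ/d)² = (3.857 / 0.2845)² = 183.79.
Round up to the next whole unit.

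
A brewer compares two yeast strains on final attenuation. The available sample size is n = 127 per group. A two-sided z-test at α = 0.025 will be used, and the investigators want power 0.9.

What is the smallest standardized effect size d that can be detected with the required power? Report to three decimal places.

d ≈ 0.442

Required noncentrality: δ = z_{0.0125} + z_{0.10} = 2.241 + 1.282 = 3.523.
(The second rejection-region term Φ(−δ − z_{α/2}) is negligible and dropped.)
δ = d·√(n/2) ⇒ d = δ/√(n/2) = 3.523/√(127/2) = 0.4421.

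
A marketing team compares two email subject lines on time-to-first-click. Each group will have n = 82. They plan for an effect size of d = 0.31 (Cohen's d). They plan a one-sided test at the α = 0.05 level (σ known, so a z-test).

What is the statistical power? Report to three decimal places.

Power ≈ 0.633

Noncentrality parameter: δ = d·√(n/2) = 0.31 × √(82/2) = 1.9850
Critical value for a one-sided test at α = 0.05: z_α = 1.645.
Power = Φ(δ − 1.645) = Φ(0.340) = 0.6331.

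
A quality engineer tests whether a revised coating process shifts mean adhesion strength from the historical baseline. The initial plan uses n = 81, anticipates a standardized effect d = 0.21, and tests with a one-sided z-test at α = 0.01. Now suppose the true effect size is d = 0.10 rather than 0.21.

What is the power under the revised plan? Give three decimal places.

Power ≈ 0.077

With d = 0.10: δ = d·√n = 0.10 × √81 = 0.9000. Critical value z_{0.01} = 2.326.
Revised power = Φ(δ − 2.326) = Φ(-1.426) = 0.0769.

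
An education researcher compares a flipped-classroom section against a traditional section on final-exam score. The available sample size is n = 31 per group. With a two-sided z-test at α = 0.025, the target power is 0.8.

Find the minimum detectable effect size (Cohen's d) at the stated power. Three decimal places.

d ≈ 0.783

Need Φ(δ − 2.241) = 0.8, so δ = 2.241 + 0.842 = 3.083.
(Lower-tail contribution to power is negligible for δ > 0.)
δ = d·√(n/2) ⇒ d = δ/√(n/2) = 3.083/√(31/2) = 0.7831.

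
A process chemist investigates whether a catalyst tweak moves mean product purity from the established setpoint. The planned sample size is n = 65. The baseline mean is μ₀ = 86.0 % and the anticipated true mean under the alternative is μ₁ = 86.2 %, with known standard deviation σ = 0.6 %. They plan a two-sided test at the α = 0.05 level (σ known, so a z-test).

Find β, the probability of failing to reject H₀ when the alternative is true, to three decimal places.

Standardized effect: d = |μ₁ − μ₀| / σ = |86.2 − 86.0| / 0.6 = 0.3333
Noncentrality parameter: δ = d·√n = 0.3333 × √65 = 2.6874
Two-sided α = 0.05 → critical value z_{0.025} = 1.960.
Power = Φ(δ − 1.960) + Φ(−δ − 1.960) = Φ(0.727) + Φ(-4.647) = 0.7665 + 0.0000 = 0.7665.
Type II error: β = 1 − power = 1 − 0.7665 = 0.2335.

β ≈ 0.233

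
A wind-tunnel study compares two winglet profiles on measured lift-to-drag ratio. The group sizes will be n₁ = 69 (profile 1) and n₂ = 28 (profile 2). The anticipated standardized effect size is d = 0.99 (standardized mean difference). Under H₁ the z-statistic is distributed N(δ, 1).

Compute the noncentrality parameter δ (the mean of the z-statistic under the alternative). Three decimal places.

δ ≈ 4.418

δ = d / √(1/n₁ + 1/n₂) = 0.99 / √(1/69 + 1/28) = 4.4183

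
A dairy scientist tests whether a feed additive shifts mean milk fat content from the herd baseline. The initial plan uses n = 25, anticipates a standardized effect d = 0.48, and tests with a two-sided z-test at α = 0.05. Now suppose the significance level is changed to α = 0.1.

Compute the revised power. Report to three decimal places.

δ = d·√n = 0.48 × √25 = 2.4000 (unchanged). New critical value: z_{0.05} = 1.645.
Revised power = Φ(δ − 1.645) + Φ(−δ − 1.645) = Φ(0.755) + Φ(-4.045) = 0.7749 + 0.0000 = 0.7749.

Power ≈ 0.775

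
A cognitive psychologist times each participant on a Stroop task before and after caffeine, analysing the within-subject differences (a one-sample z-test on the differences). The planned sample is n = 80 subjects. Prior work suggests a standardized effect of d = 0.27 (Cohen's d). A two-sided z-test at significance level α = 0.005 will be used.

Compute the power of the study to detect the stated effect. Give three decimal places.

Power ≈ 0.347

Noncentrality parameter: δ = d·√n = 0.27 × √80 = 2.4150
Two-sided α = 0.005 → critical value z_{0.0025} = 2.807.
Power = Φ(δ − 2.807) + Φ(−δ − 2.807) = Φ(-0.392) + Φ(-5.222) = 0.3475 + 0.0000 = 0.3475.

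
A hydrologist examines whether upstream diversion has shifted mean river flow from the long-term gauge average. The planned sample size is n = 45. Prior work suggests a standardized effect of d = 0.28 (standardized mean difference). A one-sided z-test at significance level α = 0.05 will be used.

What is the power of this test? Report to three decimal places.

Power ≈ 0.592

Noncentrality parameter: δ = d·√n = 0.28 × √45 = 1.8783
One-sided α = 0.05 → critical value z_{0.05} = 1.645.
Power = P(Z > 1.645 − δ) = Φ(0.233) = 0.5923.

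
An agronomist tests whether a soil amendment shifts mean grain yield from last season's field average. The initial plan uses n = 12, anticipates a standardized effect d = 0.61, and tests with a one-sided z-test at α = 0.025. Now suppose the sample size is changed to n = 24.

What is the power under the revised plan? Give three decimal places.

Power ≈ 0.848

With n = 24: δ = d·√n = 0.61 × √24 = 2.9884. Critical value z_{0.025} = 1.960.
Revised power = Φ(δ − 1.960) = Φ(1.028) = 0.8481.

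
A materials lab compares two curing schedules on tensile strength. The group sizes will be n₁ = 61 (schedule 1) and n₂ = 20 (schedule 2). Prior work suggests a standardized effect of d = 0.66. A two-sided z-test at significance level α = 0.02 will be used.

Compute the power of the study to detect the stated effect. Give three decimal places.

Power ≈ 0.593

Noncentrality parameter: λ = d / √(1/n₁ + 1/n₂) = 0.66 / √(1/61 + 1/20) = 2.5614
Two-sided α = 0.02 → critical value z_{0.01} = 2.326.
Power = Φ(λ − 2.326) + Φ(−λ − 2.326) = Φ(0.235) + Φ(-4.888) = 0.5929 + 0.0000 = 0.5929.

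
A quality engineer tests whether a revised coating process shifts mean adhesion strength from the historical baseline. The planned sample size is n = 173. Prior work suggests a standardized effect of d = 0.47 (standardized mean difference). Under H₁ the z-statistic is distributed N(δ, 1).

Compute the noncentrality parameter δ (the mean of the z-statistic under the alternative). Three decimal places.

δ ≈ 6.182

δ = d·√n = 0.47 × √173 = 6.1819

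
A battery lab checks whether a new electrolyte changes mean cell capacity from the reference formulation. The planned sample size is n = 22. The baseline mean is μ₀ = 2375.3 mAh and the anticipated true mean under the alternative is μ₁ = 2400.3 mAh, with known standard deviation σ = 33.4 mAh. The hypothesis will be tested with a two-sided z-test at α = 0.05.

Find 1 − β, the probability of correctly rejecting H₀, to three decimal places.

Standardized effect: d = |μ₁ − μ₀| / σ = |2400.3 − 2375.3| / 33.4 = 0.7485
Noncentrality parameter: δ = d·√n = 0.7485 × √22 = 3.5108
Two-sided α = 0.05 → critical value z_{0.025} = 1.960.
Power = Φ(δ − 1.960) + Φ(−δ − 1.960) = Φ(1.551) + Φ(-5.471) = 0.9395 + 0.0000 = 0.9395.

Power ≈ 0.940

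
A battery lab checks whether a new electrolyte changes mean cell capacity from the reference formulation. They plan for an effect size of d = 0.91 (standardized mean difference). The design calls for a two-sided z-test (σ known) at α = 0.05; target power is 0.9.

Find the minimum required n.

Set Φ(δ − 1.960) = 0.9; then δ − 1.960 = Φ⁻¹(0.9) = 1.282, giving δ = 3.242.
(For δ > 0 the lower-tail rejection region contributes negligibly to power, so the one-term inversion is standard.)
δ = d·√n ⇒ n = (δ/d)² = (3.242 / 0.91)² = 12.69.
Rounding up, n = 13.

n = 13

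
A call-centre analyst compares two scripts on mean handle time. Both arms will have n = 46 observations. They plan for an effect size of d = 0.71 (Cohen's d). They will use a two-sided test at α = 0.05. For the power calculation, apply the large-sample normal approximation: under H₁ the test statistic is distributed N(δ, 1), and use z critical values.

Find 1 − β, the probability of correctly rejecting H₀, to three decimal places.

Noncentrality parameter: δ = d·√(n/2) = 0.71 × √(46/2) = 3.4050
Two-sided α = 0.05 → critical value z_{0.025} = 1.960.
Power = Φ(δ − 1.960) + Φ(−δ − 1.960) = Φ(1.445) + Φ(-5.365) = 0.9258 + 0.0000 = 0.9258.

Power ≈ 0.926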